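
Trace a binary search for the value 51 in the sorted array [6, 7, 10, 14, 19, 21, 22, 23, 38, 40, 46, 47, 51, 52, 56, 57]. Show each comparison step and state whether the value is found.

Binary search for 51 in [6, 7, 10, 14, 19, 21, 22, 23, 38, 40, 46, 47, 51, 52, 56, 57]:

lo=0, hi=15, mid=7, arr[mid]=23 -> 23 < 51, search right half
lo=8, hi=15, mid=11, arr[mid]=47 -> 47 < 51, search right half
lo=12, hi=15, mid=13, arr[mid]=52 -> 52 > 51, search left half
lo=12, hi=12, mid=12, arr[mid]=51 -> Found target at index 12!

Binary search finds 51 at index 12 after 4 comparisons. The search repeatedly halves the search space by comparing with the middle element.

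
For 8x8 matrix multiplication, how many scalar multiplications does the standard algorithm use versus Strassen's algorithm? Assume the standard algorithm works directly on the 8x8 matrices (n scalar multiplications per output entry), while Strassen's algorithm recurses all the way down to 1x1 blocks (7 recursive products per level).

Matrix multiplication for 8x8 matrices:

Standard algorithm: 8^3 = 512 multiplications
Strassen's algorithm: 7^(log2(8)) = 7^3 = 343 multiplications
Savings: 512 - 343 = 169 multiplications

Standard: 512 multiplications (8^3). Strassen: 343 multiplications (7^3). Strassen reduces 8 recursive multiplications to 7 at each level.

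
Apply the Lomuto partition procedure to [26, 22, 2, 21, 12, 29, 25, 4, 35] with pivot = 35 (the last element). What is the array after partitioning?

Lomuto partition with pivot = 35:

Initial array: [26, 22, 2, 21, 12, 29, 25, 4, 35]

arr[0]=26 <= 35: swap with position 0, array becomes [26, 22, 2, 21, 12, 29, 25, 4, 35]
arr[1]=22 <= 35: swap with position 1, array becomes [26, 22, 2, 21, 12, 29, 25, 4, 35]
arr[2]=2 <= 35: swap with position 2, array becomes [26, 22, 2, 21, 12, 29, 25, 4, 35]
arr[3]=21 <= 35: swap with position 3, array becomes [26, 22, 2, 21, 12, 29, 25, 4, 35]
arr[4]=12 <= 35: swap with position 4, array becomes [26, 22, 2, 21, 12, 29, 25, 4, 35]
arr[5]=29 <= 35: swap with position 5, array becomes [26, 22, 2, 21, 12, 29, 25, 4, 35]
arr[6]=25 <= 35: swap with position 6, array becomes [26, 22, 2, 21, 12, 29, 25, 4, 35]
arr[7]=4 <= 35: swap with position 7, array becomes [26, 22, 2, 21, 12, 29, 25, 4, 35]

Place pivot at position 8: [26, 22, 2, 21, 12, 29, 25, 4, 35]
Pivot position: 8

After partitioning with pivot 35, the array becomes [26, 22, 2, 21, 12, 29, 25, 4, 35]. The pivot is placed at index 8. All elements to the left of the pivot are <= 35, and all elements to the right are > 35.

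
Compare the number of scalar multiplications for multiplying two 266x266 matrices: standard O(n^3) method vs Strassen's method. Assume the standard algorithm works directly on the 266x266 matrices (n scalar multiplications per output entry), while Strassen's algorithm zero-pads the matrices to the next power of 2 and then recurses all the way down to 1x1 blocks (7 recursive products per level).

Matrix multiplication for 266x266 matrices:

Strassen's algorithm requires power-of-2 dimensions. Pad 266x266 to 512x512 (next power of 2).

Standard algorithm: 266^3 = 18821096 multiplications
Strassen's algorithm: 7^(log2(512)) = 7^9 = 40353607 multiplications
Difference: 18821096 - 40353607 = -21532511 (Strassen uses MORE here due to padding overhead — for small or just-over-power-of-2 n, padding can outweigh the per-level savings)

Standard: 18821096 multiplications (266^3). Strassen: 40353607 multiplications (7^9, after padding to 512x512). Strassen reduces 8 recursive multiplications to 7 at each level.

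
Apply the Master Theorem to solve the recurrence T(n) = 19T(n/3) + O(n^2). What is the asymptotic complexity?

Master Theorem for T(n) = 19T(n/3) + O(n^2):

a = 19, b = 3, c = 2
log_b(a) = log_3(19) = 2.6801

Case 1: c = 2 < log_3(19) = 2.6801
T(n) = O(n^(log_3 19))

For T(n) = 19T(n/3) + O(n^2): log_3(19) = 2.6801. This is Case 1 of the Master Theorem (c < log_b(a), work dominated by leaves), giving O(n^(log_3 19)).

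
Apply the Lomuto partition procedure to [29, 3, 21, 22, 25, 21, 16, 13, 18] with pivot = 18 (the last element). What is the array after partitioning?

Lomuto partition with pivot = 18:

Initial array: [29, 3, 21, 22, 25, 21, 16, 13, 18]

arr[0]=29 > 18: no swap
arr[1]=3 <= 18: swap with position 0, array becomes [3, 29, 21, 22, 25, 21, 16, 13, 18]
arr[2]=21 > 18: no swap
arr[3]=22 > 18: no swap
arr[4]=25 > 18: no swap
arr[5]=21 > 18: no swap
arr[6]=16 <= 18: swap with position 1, array becomes [3, 16, 21, 22, 25, 21, 29, 13, 18]
arr[7]=13 <= 18: swap with position 2, array becomes [3, 16, 13, 22, 25, 21, 29, 21, 18]

Place pivot at position 3: [3, 16, 13, 18, 25, 21, 29, 21, 22]
Pivot position: 3

After partitioning with pivot 18, the array becomes [3, 16, 13, 18, 25, 21, 29, 21, 22]. The pivot is placed at index 3. All elements to the left of the pivot are <= 18, and all elements to the right are > 18.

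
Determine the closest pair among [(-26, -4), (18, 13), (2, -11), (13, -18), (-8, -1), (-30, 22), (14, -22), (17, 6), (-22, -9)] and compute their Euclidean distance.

Computing all pairwise distances among 9 points:

d((-26, -4), (18, 13)) = 47.1699
d((-26, -4), (2, -11)) = 28.8617
d((-26, -4), (13, -18)) = 41.4367
d((-26, -4), (-8, -1)) = 18.2483
d((-26, -4), (-30, 22)) = 26.3059
d((-26, -4), (14, -22)) = 43.8634
d((-26, -4), (17, 6)) = 44.1475
d((-26, -4), (-22, -9)) = 6.4031
d((18, 13), (2, -11)) = 28.8444
d((18, 13), (13, -18)) = 31.4006
d((18, 13), (-8, -1)) = 29.5296
d((18, 13), (-30, 22)) = 48.8365
d((18, 13), (14, -22)) = 35.2278
d((18, 13), (17, 6)) = 7.0711
d((18, 13), (-22, -9)) = 45.6508
d((2, -11), (13, -18)) = 13.0384
d((2, -11), (-8, -1)) = 14.1421
d((2, -11), (-30, 22)) = 45.9674
d((2, -11), (14, -22)) = 16.2788
d((2, -11), (17, 6)) = 22.6716
d((2, -11), (-22, -9)) = 24.0832
d((13, -18), (-8, -1)) = 27.0185
d((13, -18), (-30, 22)) = 58.7282
d((13, -18), (14, -22)) = 4.1231 <-- minimum
d((13, -18), (17, 6)) = 24.3311
d((13, -18), (-22, -9)) = 36.1386
d((-8, -1), (-30, 22)) = 31.8277
d((-8, -1), (14, -22)) = 30.4138
d((-8, -1), (17, 6)) = 25.9615
d((-8, -1), (-22, -9)) = 16.1245
d((-30, 22), (14, -22)) = 62.2254
d((-30, 22), (17, 6)) = 49.6488
d((-30, 22), (-22, -9)) = 32.0156
d((14, -22), (17, 6)) = 28.1603
d((14, -22), (-22, -9)) = 38.2753
d((17, 6), (-22, -9)) = 41.7852

Closest pair: (13, -18) and (14, -22) with distance 4.1231

The closest pair is (13, -18) and (14, -22) with Euclidean distance 4.1231. For 9 points, brute-force pairwise comparison is shown above. For large n, the divide-and-conquer algorithm (sort by x, recurse on halves, check the dividing strip) achieves O(n log n).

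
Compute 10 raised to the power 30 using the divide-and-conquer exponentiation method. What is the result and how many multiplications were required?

Computing 10^30 by squaring (build up from 10^1; each line after the first costs one multiplication):

10^1 = 10
10^2 = (10^1)^2 = 10^2 = 100
10^3 = 10 * 10^2 = 10 * 100 = 1000
10^6 = (10^3)^2 = 1000^2 = 1000000
10^7 = 10 * 10^6 = 10 * 1000000 = 10000000
10^14 = (10^7)^2 = 10000000^2 = 100000000000000
10^15 = 10 * 10^14 = 10 * 100000000000000 = 1000000000000000
10^30 = (10^15)^2 = 1000000000000000^2 = 1000000000000000000000000000000

Result: 1000000000000000000000000000000
Multiplications needed: 7 (7 lines after 10^1)

10^30 = 1000000000000000000000000000000. Using exponentiation by squaring, this requires 7 multiplications. The key idea: if the exponent is even, square the half-power; if odd, multiply by the base once.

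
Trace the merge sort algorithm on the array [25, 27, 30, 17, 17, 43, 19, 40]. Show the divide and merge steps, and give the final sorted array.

Merge sort trace:

Split: [25, 27, 30, 17, 17, 43, 19, 40] -> [25, 27, 30, 17] and [17, 43, 19, 40]
  Split: [25, 27, 30, 17] -> [25, 27] and [30, 17]
    Split: [25, 27] -> [25] and [27]
    Merge: [25] + [27] -> [25, 27]
    Split: [30, 17] -> [30] and [17]
    Merge: [30] + [17] -> [17, 30]
  Merge: [25, 27] + [17, 30] -> [17, 25, 27, 30]
  Split: [17, 43, 19, 40] -> [17, 43] and [19, 40]
    Split: [17, 43] -> [17] and [43]
    Merge: [17] + [43] -> [17, 43]
    Split: [19, 40] -> [19] and [40]
    Merge: [19] + [40] -> [19, 40]
  Merge: [17, 43] + [19, 40] -> [17, 19, 40, 43]
Merge: [17, 25, 27, 30] + [17, 19, 40, 43] -> [17, 17, 19, 25, 27, 30, 40, 43]

Final sorted array: [17, 17, 19, 25, 27, 30, 40, 43]

The merge sort proceeds by recursively splitting the array and merging sorted halves.
After all merges, the sorted array is [17, 17, 19, 25, 27, 30, 40, 43].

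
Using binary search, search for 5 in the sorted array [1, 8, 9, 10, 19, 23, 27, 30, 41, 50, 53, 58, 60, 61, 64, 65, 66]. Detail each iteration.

Binary search for 5 in [1, 8, 9, 10, 19, 23, 27, 30, 41, 50, 53, 58, 60, 61, 64, 65, 66]:

lo=0, hi=16, mid=8, arr[mid]=41 -> 41 > 5, search left half
lo=0, hi=7, mid=3, arr[mid]=10 -> 10 > 5, search left half
lo=0, hi=2, mid=1, arr[mid]=8 -> 8 > 5, search left half
lo=0, hi=0, mid=0, arr[mid]=1 -> 1 < 5, search right half
lo=1 > hi=0, target 5 not found

Binary search determines that 5 is not in the array after 4 comparisons. The search space was exhausted without finding the target.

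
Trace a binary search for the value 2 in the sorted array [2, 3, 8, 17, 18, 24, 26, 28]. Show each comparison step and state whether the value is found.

Binary search for 2 in [2, 3, 8, 17, 18, 24, 26, 28]:

lo=0, hi=7, mid=3, arr[mid]=17 -> 17 > 2, search left half
lo=0, hi=2, mid=1, arr[mid]=3 -> 3 > 2, search left half
lo=0, hi=0, mid=0, arr[mid]=2 -> Found target at index 0!

Binary search finds 2 at index 0 after 3 comparisons. The search repeatedly halves the search space by comparing with the middle element.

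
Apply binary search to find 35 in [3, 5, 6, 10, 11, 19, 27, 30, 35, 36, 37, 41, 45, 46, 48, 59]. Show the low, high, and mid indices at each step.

Binary search for 35 in [3, 5, 6, 10, 11, 19, 27, 30, 35, 36, 37, 41, 45, 46, 48, 59]:

lo=0, hi=15, mid=7, arr[mid]=30 -> 30 < 35, search right half
lo=8, hi=15, mid=11, arr[mid]=41 -> 41 > 35, search left half
lo=8, hi=10, mid=9, arr[mid]=36 -> 36 > 35, search left half
lo=8, hi=8, mid=8, arr[mid]=35 -> Found target at index 8!

Binary search finds 35 at index 8 after 4 comparisons. The search repeatedly halves the search space by comparing with the middle element.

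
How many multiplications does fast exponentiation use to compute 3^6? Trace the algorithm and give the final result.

Computing 3^6 by squaring (build up from 3^1; each line after the first costs one multiplication):

3^1 = 3
3^2 = (3^1)^2 = 3^2 = 9
3^3 = 3 * 3^2 = 3 * 9 = 27
3^6 = (3^3)^2 = 27^2 = 729

Result: 729
Multiplications needed: 3 (3 lines after 3^1)

3^6 = 729. Using exponentiation by squaring, this requires 3 multiplications. The key idea: if the exponent is even, square the half-power; if odd, multiply by the base once.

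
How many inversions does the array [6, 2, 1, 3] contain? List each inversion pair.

Finding inversions in [6, 2, 1, 3]:

(0, 1): arr[0]=6 > arr[1]=2
(0, 2): arr[0]=6 > arr[2]=1
(0, 3): arr[0]=6 > arr[3]=3
(1, 2): arr[1]=2 > arr[2]=1

Total inversions: 4

The array has 4 inversion(s): (0,1), (0,2), (0,3), (1,2). Each pair (i,j) satisfies i < j and arr[i] > arr[j].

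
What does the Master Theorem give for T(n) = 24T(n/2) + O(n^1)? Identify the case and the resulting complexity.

Master Theorem for T(n) = 24T(n/2) + O(n^1):

a = 24, b = 2, c = 1
log_b(a) = log_2(24) = 4.5850

Case 1: c = 1 < log_2(24) = 4.5850
T(n) = O(n^(log_2 24))

For T(n) = 24T(n/2) + O(n^1): log_2(24) = 4.5850. This is Case 1 of the Master Theorem (c < log_b(a), work dominated by leaves), giving O(n^(log_2 24)).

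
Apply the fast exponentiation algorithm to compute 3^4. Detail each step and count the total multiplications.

Computing 3^4 by squaring (build up from 3^1; each line after the first costs one multiplication):

3^1 = 3
3^2 = (3^1)^2 = 3^2 = 9
3^4 = (3^2)^2 = 9^2 = 81

Result: 81
Multiplications needed: 2 (2 lines after 3^1)

3^4 = 81. Using exponentiation by squaring, this requires 2 multiplications. The key idea: if the exponent is even, square the half-power; if odd, multiply by the base once.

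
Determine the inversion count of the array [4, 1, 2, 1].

Finding inversions in [4, 1, 2, 1]:

(0, 1): arr[0]=4 > arr[1]=1
(0, 2): arr[0]=4 > arr[2]=2
(0, 3): arr[0]=4 > arr[3]=1
(2, 3): arr[2]=2 > arr[3]=1

Total inversions: 4

The array has 4 inversion(s): (0,1), (0,2), (0,3), (2,3). Each pair (i,j) satisfies i < j and arr[i] > arr[j].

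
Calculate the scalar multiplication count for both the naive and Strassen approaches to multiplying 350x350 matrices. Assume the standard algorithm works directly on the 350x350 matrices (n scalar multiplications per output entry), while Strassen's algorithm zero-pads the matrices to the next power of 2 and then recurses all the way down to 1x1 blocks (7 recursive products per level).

Matrix multiplication for 350x350 matrices:

Strassen's algorithm requires power-of-2 dimensions. Pad 350x350 to 512x512 (next power of 2).

Standard algorithm: 350^3 = 42875000 multiplications
Strassen's algorithm: 7^(log2(512)) = 7^9 = 40353607 multiplications
Savings: 42875000 - 40353607 = 2521393 multiplications

Standard: 42875000 multiplications (350^3). Strassen: 40353607 multiplications (7^9, after padding to 512x512). Strassen reduces 8 recursive multiplications to 7 at each level.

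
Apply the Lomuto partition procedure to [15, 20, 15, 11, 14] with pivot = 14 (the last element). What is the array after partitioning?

Lomuto partition with pivot = 14:

Initial array: [15, 20, 15, 11, 14]

arr[0]=15 > 14: no swap
arr[1]=20 > 14: no swap
arr[2]=15 > 14: no swap
arr[3]=11 <= 14: swap with position 0, array becomes [11, 20, 15, 15, 14]

Place pivot at position 1: [11, 14, 15, 15, 20]
Pivot position: 1

After partitioning with pivot 14, the array becomes [11, 14, 15, 15, 20]. The pivot is placed at index 1. All elements to the left of the pivot are <= 14, and all elements to the right are > 14.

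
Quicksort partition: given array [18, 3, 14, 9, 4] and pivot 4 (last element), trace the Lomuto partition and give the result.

Lomuto partition with pivot = 4:

Initial array: [18, 3, 14, 9, 4]

arr[0]=18 > 4: no swap
arr[1]=3 <= 4: swap with position 0, array becomes [3, 18, 14, 9, 4]
arr[2]=14 > 4: no swap
arr[3]=9 > 4: no swap

Place pivot at position 1: [3, 4, 14, 9, 18]
Pivot position: 1

After partitioning with pivot 4, the array becomes [3, 4, 14, 9, 18]. The pivot is placed at index 1. All elements to the left of the pivot are <= 4, and all elements to the right are > 4.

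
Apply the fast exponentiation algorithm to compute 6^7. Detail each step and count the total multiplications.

Computing 6^7 by squaring (build up from 6^1; each line after the first costs one multiplication):

6^1 = 6
6^2 = (6^1)^2 = 6^2 = 36
6^3 = 6 * 6^2 = 6 * 36 = 216
6^6 = (6^3)^2 = 216^2 = 46656
6^7 = 6 * 6^6 = 6 * 46656 = 279936

Result: 279936
Multiplications needed: 4 (4 lines after 6^1)

6^7 = 279936. Using exponentiation by squaring, this requires 4 multiplications. The key idea: if the exponent is even, square the half-power; if odd, multiply by the base once.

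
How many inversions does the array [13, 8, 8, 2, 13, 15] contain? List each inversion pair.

Finding inversions in [13, 8, 8, 2, 13, 15]:

(0, 1): arr[0]=13 > arr[1]=8
(0, 2): arr[0]=13 > arr[2]=8
(0, 3): arr[0]=13 > arr[3]=2
(1, 3): arr[1]=8 > arr[3]=2
(2, 3): arr[2]=8 > arr[3]=2

Total inversions: 5

The array has 5 inversion(s): (0,1), (0,2), (0,3), (1,3), (2,3). Each pair (i,j) satisfies i < j and arr[i] > arr[j].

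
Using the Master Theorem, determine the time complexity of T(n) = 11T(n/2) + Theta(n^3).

Master Theorem for T(n) = 11T(n/2) + O(n^3):

a = 11, b = 2, c = 3
log_b(a) = log_2(11) = 3.4594

Case 1: c = 3 < log_2(11) = 3.4594
T(n) = O(n^(log_2 11))

For T(n) = 11T(n/2) + O(n^3): log_2(11) = 3.4594. This is Case 1 of the Master Theorem (c < log_b(a), work dominated by leaves), giving O(n^(log_2 11)).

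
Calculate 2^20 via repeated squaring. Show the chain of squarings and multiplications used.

Computing 2^20 by squaring (build up from 2^1; each line after the first costs one multiplication):

2^1 = 2
2^2 = (2^1)^2 = 2^2 = 4
2^4 = (2^2)^2 = 4^2 = 16
2^5 = 2 * 2^4 = 2 * 16 = 32
2^10 = (2^5)^2 = 32^2 = 1024
2^20 = (2^10)^2 = 1024^2 = 1048576

Result: 1048576
Multiplications needed: 5 (5 lines after 2^1)

2^20 = 1048576. Using exponentiation by squaring, this requires 5 multiplications. The key idea: if the exponent is even, square the half-power; if odd, multiply by the base once.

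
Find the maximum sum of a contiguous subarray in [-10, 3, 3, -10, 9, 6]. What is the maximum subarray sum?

Using Kadane's algorithm on [-10, 3, 3, -10, 9, 6]:

Scanning through the array:
Position 1 (value 3): max_ending_here = 3, max_so_far = 3
Position 2 (value 3): max_ending_here = 6, max_so_far = 6
Position 3 (value -10): max_ending_here = -4, max_so_far = 6
Position 4 (value 9): max_ending_here = 9, max_so_far = 9
Position 5 (value 6): max_ending_here = 15, max_so_far = 15

Maximum subarray: [9, 6]
Maximum sum: 15

The maximum subarray is [9, 6] with sum 15. This subarray runs from index 4 to index 5.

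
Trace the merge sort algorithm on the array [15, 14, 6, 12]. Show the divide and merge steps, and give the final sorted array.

Merge sort trace:

Split: [15, 14, 6, 12] -> [15, 14] and [6, 12]
  Split: [15, 14] -> [15] and [14]
  Merge: [15] + [14] -> [14, 15]
  Split: [6, 12] -> [6] and [12]
  Merge: [6] + [12] -> [6, 12]
Merge: [14, 15] + [6, 12] -> [6, 12, 14, 15]

Final sorted array: [6, 12, 14, 15]

The merge sort proceeds by recursively splitting the array and merging sorted halves.
After all merges, the sorted array is [6, 12, 14, 15].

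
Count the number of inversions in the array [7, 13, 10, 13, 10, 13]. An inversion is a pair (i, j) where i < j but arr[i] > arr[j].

Finding inversions in [7, 13, 10, 13, 10, 13]:

(1, 2): arr[1]=13 > arr[2]=10
(1, 4): arr[1]=13 > arr[4]=10
(3, 4): arr[3]=13 > arr[4]=10

Total inversions: 3

The array has 3 inversion(s): (1,2), (1,4), (3,4). Each pair (i,j) satisfies i < j and arr[i] > arr[j].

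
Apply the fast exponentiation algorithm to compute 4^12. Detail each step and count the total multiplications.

Computing 4^12 by squaring (build up from 4^1; each line after the first costs one multiplication):

4^1 = 4
4^2 = (4^1)^2 = 4^2 = 16
4^3 = 4 * 4^2 = 4 * 16 = 64
4^6 = (4^3)^2 = 64^2 = 4096
4^12 = (4^6)^2 = 4096^2 = 16777216

Result: 16777216
Multiplications needed: 4 (4 lines after 4^1)

4^12 = 16777216. Using exponentiation by squaring, this requires 4 multiplications. The key idea: if the exponent is even, square the half-power; if odd, multiply by the base once.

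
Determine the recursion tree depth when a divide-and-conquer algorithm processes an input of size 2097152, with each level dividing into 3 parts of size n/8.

For divide and conquer with division factor 8:

Problem sizes at each level:
Level 0: 2097152
Level 1: 262144
Level 2: 32768
Level 3: 4096
Level 4: 512
Level 5: 64
Level 6: 8
Level 7: 1

The root is level 0 and the size-1 base case is level 7 (the tree spans levels 0 through 7, i.e. 8 levels counting the root), so the depth is the number of divisions: log_8(2097152) = 7

The recursion tree depth is log_8(2097152) = 7. At each level, the problem size is divided by 8, so it takes 7 divisions to reduce to a base case of size 1. The algorithm makes 3 recursive calls at each level.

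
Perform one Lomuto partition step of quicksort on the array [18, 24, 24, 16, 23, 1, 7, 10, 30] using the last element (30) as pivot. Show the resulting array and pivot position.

Lomuto partition with pivot = 30:

Initial array: [18, 24, 24, 16, 23, 1, 7, 10, 30]

arr[0]=18 <= 30: swap with position 0, array becomes [18, 24, 24, 16, 23, 1, 7, 10, 30]
arr[1]=24 <= 30: swap with position 1, array becomes [18, 24, 24, 16, 23, 1, 7, 10, 30]
arr[2]=24 <= 30: swap with position 2, array becomes [18, 24, 24, 16, 23, 1, 7, 10, 30]
arr[3]=16 <= 30: swap with position 3, array becomes [18, 24, 24, 16, 23, 1, 7, 10, 30]
arr[4]=23 <= 30: swap with position 4, array becomes [18, 24, 24, 16, 23, 1, 7, 10, 30]
arr[5]=1 <= 30: swap with position 5, array becomes [18, 24, 24, 16, 23, 1, 7, 10, 30]
arr[6]=7 <= 30: swap with position 6, array becomes [18, 24, 24, 16, 23, 1, 7, 10, 30]
arr[7]=10 <= 30: swap with position 7, array becomes [18, 24, 24, 16, 23, 1, 7, 10, 30]

Place pivot at position 8: [18, 24, 24, 16, 23, 1, 7, 10, 30]
Pivot position: 8

After partitioning with pivot 30, the array becomes [18, 24, 24, 16, 23, 1, 7, 10, 30]. The pivot is placed at index 8. All elements to the left of the pivot are <= 30, and all elements to the right are > 30.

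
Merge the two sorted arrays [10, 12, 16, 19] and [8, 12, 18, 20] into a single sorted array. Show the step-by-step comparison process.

Merging process:

Compare 10 vs 8: take 8 from right. Merged: [8]
Compare 10 vs 12: take 10 from left. Merged: [8, 10]
Compare 12 vs 12: take 12 from left. Merged: [8, 10, 12]
Compare 16 vs 12: take 12 from right. Merged: [8, 10, 12, 12]
Compare 16 vs 18: take 16 from left. Merged: [8, 10, 12, 12, 16]
Compare 19 vs 18: take 18 from right. Merged: [8, 10, 12, 12, 16, 18]
Compare 19 vs 20: take 19 from left. Merged: [8, 10, 12, 12, 16, 18, 19]
Append remaining from right: [20]. Merged: [8, 10, 12, 12, 16, 18, 19, 20]

Final merged array: [8, 10, 12, 12, 16, 18, 19, 20]
Total comparisons: 7

The merged array is [8, 10, 12, 12, 16, 18, 19, 20], requiring 7 comparisons. The merge step runs in O(n) time where n is the total number of elements.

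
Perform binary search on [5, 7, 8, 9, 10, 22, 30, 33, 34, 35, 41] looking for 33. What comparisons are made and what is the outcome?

Binary search for 33 in [5, 7, 8, 9, 10, 22, 30, 33, 34, 35, 41]:

lo=0, hi=10, mid=5, arr[mid]=22 -> 22 < 33, search right half
lo=6, hi=10, mid=8, arr[mid]=34 -> 34 > 33, search left half
lo=6, hi=7, mid=6, arr[mid]=30 -> 30 < 33, search right half
lo=7, hi=7, mid=7, arr[mid]=33 -> Found target at index 7!

Binary search finds 33 at index 7 after 4 comparisons. The search repeatedly halves the search space by comparing with the middle element.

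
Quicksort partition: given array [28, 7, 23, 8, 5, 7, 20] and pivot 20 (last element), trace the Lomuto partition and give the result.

Lomuto partition with pivot = 20:

Initial array: [28, 7, 23, 8, 5, 7, 20]

arr[0]=28 > 20: no swap
arr[1]=7 <= 20: swap with position 0, array becomes [7, 28, 23, 8, 5, 7, 20]
arr[2]=23 > 20: no swap
arr[3]=8 <= 20: swap with position 1, array becomes [7, 8, 23, 28, 5, 7, 20]
arr[4]=5 <= 20: swap with position 2, array becomes [7, 8, 5, 28, 23, 7, 20]
arr[5]=7 <= 20: swap with position 3, array becomes [7, 8, 5, 7, 23, 28, 20]

Place pivot at position 4: [7, 8, 5, 7, 20, 28, 23]
Pivot position: 4

After partitioning with pivot 20, the array becomes [7, 8, 5, 7, 20, 28, 23]. The pivot is placed at index 4. All elements to the left of the pivot are <= 20, and all elements to the right are > 20.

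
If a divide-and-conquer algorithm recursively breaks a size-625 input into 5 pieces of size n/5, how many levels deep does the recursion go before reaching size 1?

For divide and conquer with division factor 5:

Problem sizes at each level:
Level 0: 625
Level 1: 125
Level 2: 25
Level 3: 5
Level 4: 1

The root is level 0 and the size-1 base case is level 4 (the tree spans levels 0 through 4, i.e. 5 levels counting the root), so the depth is the number of divisions: log_5(625) = 4

The recursion tree depth is log_5(625) = 4. At each level, the problem size is divided by 5, so it takes 4 divisions to reduce to a base case of size 1. The algorithm makes 5 recursive calls at each level.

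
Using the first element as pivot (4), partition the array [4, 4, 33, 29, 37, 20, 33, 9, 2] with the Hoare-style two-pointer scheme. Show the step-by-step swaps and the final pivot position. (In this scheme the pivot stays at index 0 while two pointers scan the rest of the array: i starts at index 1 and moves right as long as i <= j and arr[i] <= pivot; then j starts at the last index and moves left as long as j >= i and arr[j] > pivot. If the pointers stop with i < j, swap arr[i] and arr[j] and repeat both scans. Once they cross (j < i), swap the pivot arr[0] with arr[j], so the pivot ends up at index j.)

Hoare-style two-pointer partition with pivot = 4:

Initial array: [4, 4, 33, 29, 37, 20, 33, 9, 2]

Pointers start at i = 1, j = 8.
i stops at index 2 (arr[2]=33 > 4), j stops at index 8 (arr[8]=2 <= 4): swap arr[2] and arr[8], array becomes [4, 4, 2, 29, 37, 20, 33, 9, 33]
i ends at 3, j ends at 2: the pointers have crossed (j < i), so scanning stops.

Swap pivot arr[0] with arr[2] to place pivot at position 2: [2, 4, 4, 29, 37, 20, 33, 9, 33]
Pivot position: 2

After partitioning with pivot 4, the array becomes [2, 4, 4, 29, 37, 20, 33, 9, 33]. The pivot is placed at index 2. All elements to the left of the pivot are <= 4, and all elements to the right are > 4.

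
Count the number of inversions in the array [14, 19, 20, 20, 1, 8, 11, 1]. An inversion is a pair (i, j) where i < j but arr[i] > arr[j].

Finding inversions in [14, 19, 20, 20, 1, 8, 11, 1]:

(0, 4): arr[0]=14 > arr[4]=1
(0, 5): arr[0]=14 > arr[5]=8
(0, 6): arr[0]=14 > arr[6]=11
(0, 7): arr[0]=14 > arr[7]=1
(1, 4): arr[1]=19 > arr[4]=1
(1, 5): arr[1]=19 > arr[5]=8
(1, 6): arr[1]=19 > arr[6]=11
(1, 7): arr[1]=19 > arr[7]=1
(2, 4): arr[2]=20 > arr[4]=1
(2, 5): arr[2]=20 > arr[5]=8
(2, 6): arr[2]=20 > arr[6]=11
(2, 7): arr[2]=20 > arr[7]=1
(3, 4): arr[3]=20 > arr[4]=1
(3, 5): arr[3]=20 > arr[5]=8
(3, 6): arr[3]=20 > arr[6]=11
(3, 7): arr[3]=20 > arr[7]=1
(5, 7): arr[5]=8 > arr[7]=1
(6, 7): arr[6]=11 > arr[7]=1

Total inversions: 18

The array has 18 inversion(s): (0,4), (0,5), (0,6), (0,7), (1,4), (1,5), (1,6), (1,7), (2,4), (2,5), (2,6), (2,7), (3,4), (3,5), (3,6), (3,7), (5,7), (6,7). Each pair (i,j) satisfies i < j and arr[i] > arr[j].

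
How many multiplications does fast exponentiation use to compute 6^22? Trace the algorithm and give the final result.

Computing 6^22 by squaring (build up from 6^1; each line after the first costs one multiplication):

6^1 = 6
6^2 = (6^1)^2 = 6^2 = 36
6^4 = (6^2)^2 = 36^2 = 1296
6^5 = 6 * 6^4 = 6 * 1296 = 7776
6^10 = (6^5)^2 = 7776^2 = 60466176
6^11 = 6 * 6^10 = 6 * 60466176 = 362797056
6^22 = (6^11)^2 = 362797056^2 = 131621703842267136

Result: 131621703842267136
Multiplications needed: 6 (6 lines after 6^1)

6^22 = 131621703842267136. Using exponentiation by squaring, this requires 6 multiplications. The key idea: if the exponent is even, square the half-power; if odd, multiply by the base once.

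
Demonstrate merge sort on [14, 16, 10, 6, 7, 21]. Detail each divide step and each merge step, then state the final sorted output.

Merge sort trace:

Split: [14, 16, 10, 6, 7, 21] -> [14, 16, 10] and [6, 7, 21]
  Split: [14, 16, 10] -> [14] and [16, 10]
    Split: [16, 10] -> [16] and [10]
    Merge: [16] + [10] -> [10, 16]
  Merge: [14] + [10, 16] -> [10, 14, 16]
  Split: [6, 7, 21] -> [6] and [7, 21]
    Split: [7, 21] -> [7] and [21]
    Merge: [7] + [21] -> [7, 21]
  Merge: [6] + [7, 21] -> [6, 7, 21]
Merge: [10, 14, 16] + [6, 7, 21] -> [6, 7, 10, 14, 16, 21]

Final sorted array: [6, 7, 10, 14, 16, 21]

The merge sort proceeds by recursively splitting the array and merging sorted halves.
After all merges, the sorted array is [6, 7, 10, 14, 16, 21].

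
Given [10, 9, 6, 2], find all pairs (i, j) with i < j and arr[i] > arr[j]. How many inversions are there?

Finding inversions in [10, 9, 6, 2]:

(0, 1): arr[0]=10 > arr[1]=9
(0, 2): arr[0]=10 > arr[2]=6
(0, 3): arr[0]=10 > arr[3]=2
(1, 2): arr[1]=9 > arr[2]=6
(1, 3): arr[1]=9 > arr[3]=2
(2, 3): arr[2]=6 > arr[3]=2

Total inversions: 6

The array has 6 inversion(s): (0,1), (0,2), (0,3), (1,2), (1,3), (2,3). Each pair (i,j) satisfies i < j and arr[i] > arr[j].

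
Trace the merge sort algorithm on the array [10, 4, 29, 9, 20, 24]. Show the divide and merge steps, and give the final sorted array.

Merge sort trace:

Split: [10, 4, 29, 9, 20, 24] -> [10, 4, 29] and [9, 20, 24]
  Split: [10, 4, 29] -> [10] and [4, 29]
    Split: [4, 29] -> [4] and [29]
    Merge: [4] + [29] -> [4, 29]
  Merge: [10] + [4, 29] -> [4, 10, 29]
  Split: [9, 20, 24] -> [9] and [20, 24]
    Split: [20, 24] -> [20] and [24]
    Merge: [20] + [24] -> [20, 24]
  Merge: [9] + [20, 24] -> [9, 20, 24]
Merge: [4, 10, 29] + [9, 20, 24] -> [4, 9, 10, 20, 24, 29]

Final sorted array: [4, 9, 10, 20, 24, 29]

The merge sort proceeds by recursively splitting the array and merging sorted halves.
After all merges, the sorted array is [4, 9, 10, 20, 24, 29].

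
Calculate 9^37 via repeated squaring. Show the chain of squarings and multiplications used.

Computing 9^37 by squaring (build up from 9^1; each line after the first costs one multiplication):

9^1 = 9
9^2 = (9^1)^2 = 9^2 = 81
9^4 = (9^2)^2 = 81^2 = 6561
9^8 = (9^4)^2 = 6561^2 = 43046721
9^9 = 9 * 9^8 = 9 * 43046721 = 387420489
9^18 = (9^9)^2 = 387420489^2 = 150094635296999121
9^36 = (9^18)^2 = 150094635296999121^2 = 22528399544939174411840147874772641
9^37 = 9 * 9^36 = 9 * 22528399544939174411840147874772641 = 202755595904452569706561330872953769

Result: 202755595904452569706561330872953769
Multiplications needed: 7 (7 lines after 9^1)

9^37 = 202755595904452569706561330872953769. Using exponentiation by squaring, this requires 7 multiplications. The key idea: if the exponent is even, square the half-power; if odd, multiply by the base once.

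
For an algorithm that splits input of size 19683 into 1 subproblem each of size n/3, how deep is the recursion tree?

For divide and conquer with division factor 3:

Problem sizes at each level:
Level 0: 19683
Level 1: 6561
Level 2: 2187
Level 3: 729
Level 4: 243
Level 5: 81
Level 6: 27
Level 7: 9
Level 8: 3
Level 9: 1

The root is level 0 and the size-1 base case is level 9 (the tree spans levels 0 through 9, i.e. 10 levels counting the root), so the depth is the number of divisions: log_3(19683) = 9

The recursion tree depth is log_3(19683) = 9. At each level, the problem size is divided by 3, so it takes 9 divisions to reduce to a base case of size 1. The algorithm makes 1 recursive call at each level.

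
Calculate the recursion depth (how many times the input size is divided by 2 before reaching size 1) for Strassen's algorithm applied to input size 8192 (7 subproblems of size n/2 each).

For divide and conquer with division factor 2:

Problem sizes at each level:
Level 0: 8192
Level 1: 4096
Level 2: 2048
Level 3: 1024
Level 4: 512
Level 5: 256
Level 6: 128
Level 7: 64
Level 8: 32
Level 9: 16
Level 10: 8
Level 11: 4
Level 12: 2
Level 13: 1

The root is level 0 and the size-1 base case is level 13 (the tree spans levels 0 through 13, i.e. 14 levels counting the root), so the depth is the number of divisions: log_2(8192) = 13

The recursion tree depth is log_2(8192) = 13. At each level, the problem size is divided by 2, so it takes 13 divisions to reduce to a base case of size 1. The algorithm makes 7 recursive calls at each level.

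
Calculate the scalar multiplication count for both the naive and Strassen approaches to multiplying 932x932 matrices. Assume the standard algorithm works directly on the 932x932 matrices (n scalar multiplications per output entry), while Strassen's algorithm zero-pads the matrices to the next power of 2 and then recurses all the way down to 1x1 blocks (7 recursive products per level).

Matrix multiplication for 932x932 matrices:

Strassen's algorithm requires power-of-2 dimensions. Pad 932x932 to 1024x1024 (next power of 2).

Standard algorithm: 932^3 = 809557568 multiplications
Strassen's algorithm: 7^(log2(1024)) = 7^10 = 282475249 multiplications
Savings: 809557568 - 282475249 = 527082319 multiplications

Standard: 809557568 multiplications (932^3). Strassen: 282475249 multiplications (7^10, after padding to 1024x1024). Strassen reduces 8 recursive multiplications to 7 at each level.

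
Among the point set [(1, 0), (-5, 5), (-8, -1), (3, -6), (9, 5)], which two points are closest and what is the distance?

Computing all pairwise distances among 5 points:

d((1, 0), (-5, 5)) = 7.8102
d((1, 0), (-8, -1)) = 9.0554
d((1, 0), (3, -6)) = 6.3246 <-- minimum
d((1, 0), (9, 5)) = 9.434
d((-5, 5), (-8, -1)) = 6.7082
d((-5, 5), (3, -6)) = 13.6015
d((-5, 5), (9, 5)) = 14.0
d((-8, -1), (3, -6)) = 12.083
d((-8, -1), (9, 5)) = 18.0278
d((3, -6), (9, 5)) = 12.53

Closest pair: (1, 0) and (3, -6) with distance 6.3246

The closest pair is (1, 0) and (3, -6) with Euclidean distance 6.3246. For 5 points, brute-force pairwise comparison is shown above. For large n, the divide-and-conquer algorithm (sort by x, recurse on halves, check the dividing strip) achieves O(n log n).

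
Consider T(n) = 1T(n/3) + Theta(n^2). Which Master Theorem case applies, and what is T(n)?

Master Theorem for T(n) = 1T(n/3) + O(n^2):

a = 1, b = 3, c = 2
log_b(a) = log_3(1) = 0.0000

Case 3: c = 2 > log_3(1) = 0.0000
T(n) = O(n^2) = O(n^2)

For T(n) = 1T(n/3) + O(n^2): log_3(1) = 0.0000. This is Case 3 of the Master Theorem (c > log_b(a), work dominated by root), giving O(n^2).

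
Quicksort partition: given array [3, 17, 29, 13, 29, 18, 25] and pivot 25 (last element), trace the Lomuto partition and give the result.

Lomuto partition with pivot = 25:

Initial array: [3, 17, 29, 13, 29, 18, 25]

arr[0]=3 <= 25: swap with position 0, array becomes [3, 17, 29, 13, 29, 18, 25]
arr[1]=17 <= 25: swap with position 1, array becomes [3, 17, 29, 13, 29, 18, 25]
arr[2]=29 > 25: no swap
arr[3]=13 <= 25: swap with position 2, array becomes [3, 17, 13, 29, 29, 18, 25]
arr[4]=29 > 25: no swap
arr[5]=18 <= 25: swap with position 3, array becomes [3, 17, 13, 18, 29, 29, 25]

Place pivot at position 4: [3, 17, 13, 18, 25, 29, 29]
Pivot position: 4

After partitioning with pivot 25, the array becomes [3, 17, 13, 18, 25, 29, 29]. The pivot is placed at index 4. All elements to the left of the pivot are <= 25, and all elements to the right are > 25.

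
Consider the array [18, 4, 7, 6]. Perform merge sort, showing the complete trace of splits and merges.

Merge sort trace:

Split: [18, 4, 7, 6] -> [18, 4] and [7, 6]
  Split: [18, 4] -> [18] and [4]
  Merge: [18] + [4] -> [4, 18]
  Split: [7, 6] -> [7] and [6]
  Merge: [7] + [6] -> [6, 7]
Merge: [4, 18] + [6, 7] -> [4, 6, 7, 18]

Final sorted array: [4, 6, 7, 18]

The merge sort proceeds by recursively splitting the array and merging sorted halves.
After all merges, the sorted array is [4, 6, 7, 18].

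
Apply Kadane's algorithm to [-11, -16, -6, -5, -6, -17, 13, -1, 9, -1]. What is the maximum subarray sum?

Using Kadane's algorithm on [-11, -16, -6, -5, -6, -17, 13, -1, 9, -1]:

Scanning through the array:
Position 1 (value -16): max_ending_here = -16, max_so_far = -11
Position 2 (value -6): max_ending_here = -6, max_so_far = -6
Position 3 (value -5): max_ending_here = -5, max_so_far = -5
Position 4 (value -6): max_ending_here = -6, max_so_far = -5
Position 5 (value -17): max_ending_here = -17, max_so_far = -5
Position 6 (value 13): max_ending_here = 13, max_so_far = 13
Position 7 (value -1): max_ending_here = 12, max_so_far = 13
Position 8 (value 9): max_ending_here = 21, max_so_far = 21
Position 9 (value -1): max_ending_here = 20, max_so_far = 21

Maximum subarray: [13, -1, 9]
Maximum sum: 21

The maximum subarray is [13, -1, 9] with sum 21. This subarray runs from index 6 to index 8.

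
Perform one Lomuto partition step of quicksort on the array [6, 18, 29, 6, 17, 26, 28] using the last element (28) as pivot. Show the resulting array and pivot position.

Lomuto partition with pivot = 28:

Initial array: [6, 18, 29, 6, 17, 26, 28]

arr[0]=6 <= 28: swap with position 0, array becomes [6, 18, 29, 6, 17, 26, 28]
arr[1]=18 <= 28: swap with position 1, array becomes [6, 18, 29, 6, 17, 26, 28]
arr[2]=29 > 28: no swap
arr[3]=6 <= 28: swap with position 2, array becomes [6, 18, 6, 29, 17, 26, 28]
arr[4]=17 <= 28: swap with position 3, array becomes [6, 18, 6, 17, 29, 26, 28]
arr[5]=26 <= 28: swap with position 4, array becomes [6, 18, 6, 17, 26, 29, 28]

Place pivot at position 5: [6, 18, 6, 17, 26, 28, 29]
Pivot position: 5

After partitioning with pivot 28, the array becomes [6, 18, 6, 17, 26, 28, 29]. The pivot is placed at index 5. All elements to the left of the pivot are <= 28, and all elements to the right are > 28.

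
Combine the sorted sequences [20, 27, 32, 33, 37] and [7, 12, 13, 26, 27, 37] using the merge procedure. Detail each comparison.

Merging process:

Compare 20 vs 7: take 7 from right. Merged: [7]
Compare 20 vs 12: take 12 from right. Merged: [7, 12]
Compare 20 vs 13: take 13 from right. Merged: [7, 12, 13]
Compare 20 vs 26: take 20 from left. Merged: [7, 12, 13, 20]
Compare 27 vs 26: take 26 from right. Merged: [7, 12, 13, 20, 26]
Compare 27 vs 27: take 27 from left. Merged: [7, 12, 13, 20, 26, 27]
Compare 32 vs 27: take 27 from right. Merged: [7, 12, 13, 20, 26, 27, 27]
Compare 32 vs 37: take 32 from left. Merged: [7, 12, 13, 20, 26, 27, 27, 32]
Compare 33 vs 37: take 33 from left. Merged: [7, 12, 13, 20, 26, 27, 27, 32, 33]
Compare 37 vs 37: take 37 from left. Merged: [7, 12, 13, 20, 26, 27, 27, 32, 33, 37]
Append remaining from right: [37]. Merged: [7, 12, 13, 20, 26, 27, 27, 32, 33, 37, 37]

Final merged array: [7, 12, 13, 20, 26, 27, 27, 32, 33, 37, 37]
Total comparisons: 10

The merged array is [7, 12, 13, 20, 26, 27, 27, 32, 33, 37, 37], requiring 10 comparisons. The merge step runs in O(n) time where n is the total number of elements.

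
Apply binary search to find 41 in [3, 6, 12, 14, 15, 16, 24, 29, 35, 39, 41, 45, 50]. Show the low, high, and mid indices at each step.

Binary search for 41 in [3, 6, 12, 14, 15, 16, 24, 29, 35, 39, 41, 45, 50]:

lo=0, hi=12, mid=6, arr[mid]=24 -> 24 < 41, search right half
lo=7, hi=12, mid=9, arr[mid]=39 -> 39 < 41, search right half
lo=10, hi=12, mid=11, arr[mid]=45 -> 45 > 41, search left half
lo=10, hi=10, mid=10, arr[mid]=41 -> Found target at index 10!

Binary search finds 41 at index 10 after 4 comparisons. The search repeatedly halves the search space by comparing with the middle element.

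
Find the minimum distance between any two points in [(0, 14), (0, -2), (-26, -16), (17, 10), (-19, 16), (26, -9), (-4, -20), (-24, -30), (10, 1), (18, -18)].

Computing all pairwise distances among 10 points:

d((0, 14), (0, -2)) = 16.0
d((0, 14), (-26, -16)) = 39.6989
d((0, 14), (17, 10)) = 17.4642
d((0, 14), (-19, 16)) = 19.105
d((0, 14), (26, -9)) = 34.7131
d((0, 14), (-4, -20)) = 34.2345
d((0, 14), (-24, -30)) = 50.1199
d((0, 14), (10, 1)) = 16.4012
d((0, 14), (18, -18)) = 36.7151
d((0, -2), (-26, -16)) = 29.5296
d((0, -2), (17, 10)) = 20.8087
d((0, -2), (-19, 16)) = 26.1725
d((0, -2), (26, -9)) = 26.9258
d((0, -2), (-4, -20)) = 18.4391
d((0, -2), (-24, -30)) = 36.8782
d((0, -2), (10, 1)) = 10.4403 <-- minimum
d((0, -2), (18, -18)) = 24.0832
d((-26, -16), (17, 10)) = 50.2494
d((-26, -16), (-19, 16)) = 32.7567
d((-26, -16), (26, -9)) = 52.469
d((-26, -16), (-4, -20)) = 22.3607
d((-26, -16), (-24, -30)) = 14.1421
d((-26, -16), (10, 1)) = 39.8121
d((-26, -16), (18, -18)) = 44.0454
d((17, 10), (-19, 16)) = 36.4966
d((17, 10), (26, -9)) = 21.0238
d((17, 10), (-4, -20)) = 36.6197
d((17, 10), (-24, -30)) = 57.28
d((17, 10), (10, 1)) = 11.4018
d((17, 10), (18, -18)) = 28.0179
d((-19, 16), (26, -9)) = 51.4782
d((-19, 16), (-4, -20)) = 39.0
d((-19, 16), (-24, -30)) = 46.2709
d((-19, 16), (10, 1)) = 32.6497
d((-19, 16), (18, -18)) = 50.2494
d((26, -9), (-4, -20)) = 31.9531
d((26, -9), (-24, -30)) = 54.231
d((26, -9), (10, 1)) = 18.868
d((26, -9), (18, -18)) = 12.0416
d((-4, -20), (-24, -30)) = 22.3607
d((-4, -20), (10, 1)) = 25.2389
d((-4, -20), (18, -18)) = 22.0907
d((-24, -30), (10, 1)) = 46.0109
d((-24, -30), (18, -18)) = 43.6807
d((10, 1), (18, -18)) = 20.6155

Closest pair: (0, -2) and (10, 1) with distance 10.4403

The closest pair is (0, -2) and (10, 1) with Euclidean distance 10.4403. For 10 points, brute-force pairwise comparison is shown above. For large n, the divide-and-conquer algorithm (sort by x, recurse on halves, check the dividing strip) achieves O(n log n).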